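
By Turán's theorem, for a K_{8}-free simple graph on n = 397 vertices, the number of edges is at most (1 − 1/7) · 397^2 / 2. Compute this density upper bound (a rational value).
Turán density bound = (6/7) · 397^2/2 = 472827/7 ≈ 67546.7143

Turán's theorem: ex(n, K_{r+1}) is achieved by the complete r-partite Turán graph T(n, r) with parts as balanced as possible, and is at most (1 − 1/r) · n^2/2. For r = 7, n = 397: the density bound is (6/7) · 157609/2 = 472827/7 ≈ 67546.7143. The integer-valued extremum is e(T(397, 7)) = 67546, which is strictly less than the density bound 472827/7 since 7 ∤ 397 (the parts of T(397, 7) cannot all be equal).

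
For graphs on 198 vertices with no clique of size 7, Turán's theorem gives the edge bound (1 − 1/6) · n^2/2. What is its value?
Turán density bound = (5/6) · 198^2/2 = 16335

Turán's theorem: ex(n, K_{r+1}) is achieved by the complete r-partite Turán graph T(n, r) with parts as balanced as possible, and is at most (1 − 1/r) · n^2/2. For r = 6, n = 198: the density bound is (5/6) · 39204/2 = 16335. Since 6 ∣ 198, the Turán graph T(198, 6) has parts of equal size 33, and its edge count e(T(198, 6)) = 16335 attains the density bound exactly.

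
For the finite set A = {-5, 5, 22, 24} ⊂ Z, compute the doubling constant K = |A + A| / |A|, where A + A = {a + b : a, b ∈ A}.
K = |A + A| / |A| = 10/4 = 5/2

Enumerate A + A = {a + b : a, b ∈ A}. With |A| = 4, there are |A|^2 = 16 ordered sum pairs; collecting distinct values, A + A = {-10, 0, 10, 17, 19, 27, 29, 44, 46, 48}, so |A + A| = 10. Thus K = 10/4 = 5/2. For comparison, the minimum possible |A + A| over all 4-element sets is 2·4 − 1 = 7 (so min K = 7/4), attained only by arithmetic progressions.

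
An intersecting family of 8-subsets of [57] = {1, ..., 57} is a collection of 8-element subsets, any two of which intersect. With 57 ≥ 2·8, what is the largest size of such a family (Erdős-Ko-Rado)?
max |F| = C(56, 7) = 231917400

The Erdős-Ko-Rado theorem states: for n ≥ 2k, an intersecting family of k-subsets of an n-element set has size at most C(n − 1, k − 1), with equality for 'star' families {A ⊆ [n] : |A| = k, i ∈ A} (fix an element i). For n = 57, k = 8: C(56, 7) = 231917400.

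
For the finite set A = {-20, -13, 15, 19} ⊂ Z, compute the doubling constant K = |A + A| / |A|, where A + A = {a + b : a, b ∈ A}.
K = |A + A| / |A| = 10/4 = 5/2

Enumerate A + A = {a + b : a, b ∈ A}. With |A| = 4, there are |A|^2 = 16 ordered sum pairs; collecting distinct values, A + A = {-40, -33, -26, -5, -1, 2, 6, 30, 34, 38}, so |A + A| = 10. Thus K = 10/4 = 5/2. For comparison, the minimum possible |A + A| over all 4-element sets is 2·4 − 1 = 7 (so min K = 7/4), attained only by arithmetic progressions.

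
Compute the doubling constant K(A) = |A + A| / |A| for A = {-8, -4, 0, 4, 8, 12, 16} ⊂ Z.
K = |A + A| / |A| = 13/7

Enumerate A + A = {a + b : a, b ∈ A}. With |A| = 7, there are |A|^2 = 49 ordered sum pairs; collecting distinct values, A + A = {-16, -12, -8, -4, 0, 4, 8, 12, 16, 20, 24, 28, 32}, so |A + A| = 13. Thus K = 13/7. Here |A + A| = 2|A| − 1 = 13, the minimum possible — so K = 13/7 is minimal, which holds iff A is an arithmetic progression.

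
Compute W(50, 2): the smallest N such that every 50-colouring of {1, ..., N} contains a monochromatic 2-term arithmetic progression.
W(50, 2) = 50 + 1 = 51

A 2-term AP is any pair of integers, so a monochromatic 2-AP exists iff some colour is used at least twice. With 50 colours, the colouring i ↦ i on {1, ..., 50} uses each colour once, avoiding any monochromatic pair, so W(50, 2) > 50. For {1, ..., 51}, pigeonhole forces two integers of the same colour, which form a monochromatic 2-AP. Hence W(50, 2) = 51.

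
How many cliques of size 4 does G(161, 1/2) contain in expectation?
E[# K_4] = C(161, 4) · (1/2)^C(4, 2) = 26964280 / 2^6 = 3370535/8 = 421316.875

For each 4-subset S of vertices (there are C(161, 4) = 26964280 such S), let X_S = 1 if S induces a K_4 (all C(4, 2) = 6 edges present). Then P(X_S = 1) = (1/2)^6 = 1/64. By linearity of expectation, E[# K_4] = C(161, 4) · (1/2)^6 = 26964280 / 64 = 3370535/8 = 421316.875.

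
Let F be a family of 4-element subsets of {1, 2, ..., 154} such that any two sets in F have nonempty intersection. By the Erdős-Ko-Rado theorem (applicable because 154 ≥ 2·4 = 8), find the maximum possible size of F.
max |F| = C(153, 3) = 585276

Erdős-Ko-Rado (1961): when n ≥ 2k, max |F| = C(n−1, k−1). The bound is attained by the star {A : i ∈ A} for any fixed i ∈ [n]. Here C(154−1, 4−1) = C(153, 3) = 585276.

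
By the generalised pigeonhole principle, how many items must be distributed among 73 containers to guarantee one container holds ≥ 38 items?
n = (38 − 1)·73 + 1 = 2702

By the generalised pigeonhole principle, to guarantee some box contains ≥ r objects we need more than (r − 1) · k objects total. Threshold: n = (r − 1) · k + 1. With r = 38 and k = 73: n = 37 · 73 + 1 = 2701 + 1 = 2702. For n = 2701 = 37 · 73, we can put exactly 37 objects in every box, avoiding 38 in any single one — so 2702 is tight.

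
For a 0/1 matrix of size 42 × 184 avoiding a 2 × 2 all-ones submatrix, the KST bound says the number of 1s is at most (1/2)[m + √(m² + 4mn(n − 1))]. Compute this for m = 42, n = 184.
z(42, 184; 2, 2) ≤ (1/2)[42 + √(42² + 4·42·184·183)] = (1/2)[42 + √5658660] = 1210.3969

Kővári–Sós–Turán: let r_1, ..., r_42 be the row sums and z = Σ r_i the total number of 1s. Each pair of columns can share at most one row with both entries 1 (else a 2×2 all-ones block appears), so Σ_i C(r_i, 2) ≤ C(184, 2) = 16836. By convexity Σ_i C(r_i, 2) ≥ 42·C(z/42, 2) = z(z − 42)/(2·42), giving z² − 42z − 42·184·183 ≤ 0 and hence z ≤ (1/2)[42 + √(1764 + 4·1414224)] = (1/2)[42 + √5658660] ≈ (1/2)(42 + 2378.7938) = 1210.3969.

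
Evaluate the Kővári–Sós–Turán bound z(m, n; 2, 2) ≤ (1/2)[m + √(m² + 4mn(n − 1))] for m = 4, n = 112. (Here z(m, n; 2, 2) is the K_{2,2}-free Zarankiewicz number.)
z(4, 112; 2, 2) ≤ (1/2)[4 + √(4² + 4·4·112·111)] = (1/2)[4 + √198928] = 225.0067

Kővári–Sós–Turán: let r_1, ..., r_4 be the row sums and z = Σ r_i the total number of 1s. Each pair of columns can share at most one row with both entries 1 (else a 2×2 all-ones block appears), so Σ_i C(r_i, 2) ≤ C(112, 2) = 6216. By convexity Σ_i C(r_i, 2) ≥ 4·C(z/4, 2) = z(z − 4)/(2·4), giving z² − 4z − 4·112·111 ≤ 0 and hence z ≤ (1/2)[4 + √(16 + 4·49728)] = (1/2)[4 + √198928] ≈ (1/2)(4 + 446.0135) = 225.0067.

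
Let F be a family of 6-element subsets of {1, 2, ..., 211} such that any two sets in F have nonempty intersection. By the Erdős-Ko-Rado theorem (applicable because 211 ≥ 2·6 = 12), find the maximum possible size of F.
max |F| = C(210, 5) = 3244032792

Erdős-Ko-Rado (1961): when n ≥ 2k, max |F| = C(n−1, k−1). The bound is attained by the star {A : i ∈ A} for any fixed i ∈ [n]. Here C(211−1, 6−1) = C(210, 5) = 3244032792.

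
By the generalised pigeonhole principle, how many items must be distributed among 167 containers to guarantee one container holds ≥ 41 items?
n = (41 − 1)·167 + 1 = 6681

By the generalised pigeonhole principle, to guarantee some box contains ≥ r objects we need more than (r − 1) · k objects total. Threshold: n = (r − 1) · k + 1. With r = 41 and k = 167: n = 40 · 167 + 1 = 6680 + 1 = 6681. For n = 6680 = 40 · 167, we can put exactly 40 objects in every box, avoiding 41 in any single one — so 6681 is tight.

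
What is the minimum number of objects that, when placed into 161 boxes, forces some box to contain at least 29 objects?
n = (29 − 1)·161 + 1 = 4509

By the generalised pigeonhole principle, to guarantee some box contains ≥ r objects we need more than (r − 1) · k objects total. Threshold: n = (r − 1) · k + 1. With r = 29 and k = 161: n = 28 · 161 + 1 = 4508 + 1 = 4509. For n = 4508 = 28 · 161, we can put exactly 28 objects in every box, avoiding 29 in any single one — so 4509 is tight.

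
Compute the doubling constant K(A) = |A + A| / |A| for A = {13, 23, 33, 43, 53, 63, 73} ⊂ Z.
K = |A + A| / |A| = 13/7

Enumerate A + A = {a + b : a, b ∈ A}. With |A| = 7, there are |A|^2 = 49 ordered sum pairs; collecting distinct values, A + A = {26, 36, 46, 56, 66, 76, 86, 96, 106, 116, 126, 136, 146}, so |A + A| = 13. Thus K = 13/7. Here |A + A| = 2|A| − 1 = 13, the minimum possible — so K = 13/7 is minimal, which holds iff A is an arithmetic progression.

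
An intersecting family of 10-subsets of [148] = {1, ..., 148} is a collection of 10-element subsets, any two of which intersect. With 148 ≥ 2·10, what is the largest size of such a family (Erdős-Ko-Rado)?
max |F| = C(147, 9) = 68805631064170

Erdős-Ko-Rado (1961): when n ≥ 2k, max |F| = C(n−1, k−1). The bound is attained by the star {A : i ∈ A} for any fixed i ∈ [n]. Here C(148−1, 10−1) = C(147, 9) = 68805631064170.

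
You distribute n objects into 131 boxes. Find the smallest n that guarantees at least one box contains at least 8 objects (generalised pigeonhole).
n = (8 − 1)·131 + 1 = 918

By the generalised pigeonhole principle, to guarantee some box contains ≥ r objects we need more than (r − 1) · k objects total. Threshold: n = (r − 1) · k + 1. With r = 8 and k = 131: n = 7 · 131 + 1 = 917 + 1 = 918. For n = 917 = 7 · 131, we can put exactly 7 objects in every box, avoiding 8 in any single one — so 918 is tight.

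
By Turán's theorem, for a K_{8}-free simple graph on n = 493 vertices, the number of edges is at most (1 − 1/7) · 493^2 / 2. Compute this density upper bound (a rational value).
Turán density bound = (6/7) · 493^2/2 = 729147/7 ≈ 104163.8571

Turán's theorem: ex(n, K_{r+1}) is achieved by the complete r-partite Turán graph T(n, r) with parts as balanced as possible, and is at most (1 − 1/r) · n^2/2. For r = 7, n = 493: the density bound is (6/7) · 243049/2 = 729147/7 ≈ 104163.8571. The integer-valued extremum is e(T(493, 7)) = 104163, which is strictly less than the density bound 729147/7 since 7 ∤ 493 (the parts of T(493, 7) cannot all be equal).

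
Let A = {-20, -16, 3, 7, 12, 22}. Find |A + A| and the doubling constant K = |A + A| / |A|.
K = |A + A| / |A| = 19/6

Enumerate A + A = {a + b : a, b ∈ A}. With |A| = 6, there are |A|^2 = 36 ordered sum pairs; collecting distinct values, A + A = {-40, -36, -32, -17, -13, -9, -8, -4, 2, 6, 10, 14, 15, 19, 24, 25, 29, 34, 44}, so |A + A| = 19. Thus K = 19/6. For comparison, the minimum possible |A + A| over all 6-element sets is 2·6 − 1 = 11 (so min K = 11/6), attained only by arithmetic progressions.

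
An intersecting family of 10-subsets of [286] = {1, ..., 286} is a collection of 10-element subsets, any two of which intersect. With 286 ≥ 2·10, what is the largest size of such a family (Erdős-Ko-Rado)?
max |F| = C(285, 9) = 30090460247505085

Erdős-Ko-Rado (1961): when n ≥ 2k, max |F| = C(n−1, k−1). The bound is attained by the star {A : i ∈ A} for any fixed i ∈ [n]. Here C(286−1, 10−1) = C(285, 9) = 30090460247505085.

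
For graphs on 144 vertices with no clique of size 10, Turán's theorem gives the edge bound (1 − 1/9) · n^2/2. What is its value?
Turán density bound = (8/9) · 144^2/2 = 9216

Turán's theorem: ex(n, K_{r+1}) is achieved by the complete r-partite Turán graph T(n, r) with parts as balanced as possible, and is at most (1 − 1/r) · n^2/2. For r = 9, n = 144: the density bound is (8/9) · 20736/2 = 9216. Since 9 ∣ 144, the Turán graph T(144, 9) has parts of equal size 16, and its edge count e(T(144, 9)) = 9216 attains the density bound exactly.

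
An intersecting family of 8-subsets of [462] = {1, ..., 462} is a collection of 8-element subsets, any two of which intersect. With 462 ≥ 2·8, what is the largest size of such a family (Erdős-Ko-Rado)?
max |F| = C(461, 7) = 838684899367380

The Erdős-Ko-Rado theorem states: for n ≥ 2k, an intersecting family of k-subsets of an n-element set has size at most C(n − 1, k − 1), with equality for 'star' families {A ⊆ [n] : |A| = k, i ∈ A} (fix an element i). For n = 462, k = 8: C(461, 7) = 838684899367380.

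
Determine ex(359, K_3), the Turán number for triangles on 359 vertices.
ex(359, K_3) = ⌊359^2/4⌋ = 32220

Mantel (1907): a triangle-free graph on n vertices has at most ⌊n^2/4⌋ edges, with equality for the complete bipartite graph K_{⌊n/2⌋, ⌈n/2⌉}. For n = 359: ⌊359^2/4⌋ = ⌊128881/4⌋ = 32220. The extremal graph is K_{179, 180}, which has 179·180 = 32220 edges.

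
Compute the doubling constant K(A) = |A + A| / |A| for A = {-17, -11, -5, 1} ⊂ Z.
K = |A + A| / |A| = 7/4

Enumerate A + A = {a + b : a, b ∈ A}. With |A| = 4, there are |A|^2 = 16 ordered sum pairs; collecting distinct values, A + A = {-34, -28, -22, -16, -10, -4, 2}, so |A + A| = 7. Thus K = 7/4. Here |A + A| = 2|A| − 1 = 7, the minimum possible — so K = 7/4 is minimal, which holds iff A is an arithmetic progression.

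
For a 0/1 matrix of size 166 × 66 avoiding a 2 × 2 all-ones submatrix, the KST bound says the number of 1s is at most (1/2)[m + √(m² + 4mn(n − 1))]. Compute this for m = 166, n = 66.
z(166, 66; 2, 2) ≤ (1/2)[166 + √(166² + 4·166·66·65)] = (1/2)[166 + √2876116] = 930.9558

Kővári–Sós–Turán: let r_1, ..., r_166 be the row sums and z = Σ r_i the total number of 1s. Each pair of columns can share at most one row with both entries 1 (else a 2×2 all-ones block appears), so Σ_i C(r_i, 2) ≤ C(66, 2) = 2145. By convexity Σ_i C(r_i, 2) ≥ 166·C(z/166, 2) = z(z − 166)/(2·166), giving z² − 166z − 166·66·65 ≤ 0 and hence z ≤ (1/2)[166 + √(27556 + 4·712140)] = (1/2)[166 + √2876116] ≈ (1/2)(166 + 1695.9116) = 930.9558.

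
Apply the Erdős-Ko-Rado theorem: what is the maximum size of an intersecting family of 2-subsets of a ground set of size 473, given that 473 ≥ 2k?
max |F| = C(472, 1) = 472

Erdős-Ko-Rado (1961): when n ≥ 2k, max |F| = C(n−1, k−1). The bound is attained by the star {A : i ∈ A} for any fixed i ∈ [n]. Here C(473−1, 2−1) = C(472, 1) = 472.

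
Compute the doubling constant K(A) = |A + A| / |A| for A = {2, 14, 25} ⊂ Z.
K = |A + A| / |A| = 6/3 = 2

Enumerate A + A = {a + b : a, b ∈ A}. With |A| = 3, there are |A|^2 = 9 ordered sum pairs; collecting distinct values, A + A = {4, 16, 27, 28, 39, 50}, so |A + A| = 6. Thus K = 6/3 = 2. For comparison, the minimum possible |A + A| over all 3-element sets is 2·3 − 1 = 5 (so min K = 5/3), attained only by arithmetic progressions.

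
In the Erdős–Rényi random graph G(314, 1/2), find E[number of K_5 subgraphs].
E[# K_5] = C(314, 5) · (1/2)^C(5, 2) = 24635955812 / 2^10 = 6158988953/256 ≈ 24058550.597656

For each 5-subset S of vertices (there are C(314, 5) = 24635955812 such S), let X_S = 1 if S induces a K_5 (all C(5, 2) = 10 edges present). Then P(X_S = 1) = (1/2)^10 = 1/1024. By linearity of expectation, E[# K_5] = C(314, 5) · (1/2)^10 = 24635955812 / 1024 = 6158988953/256 ≈ 24058550.597656.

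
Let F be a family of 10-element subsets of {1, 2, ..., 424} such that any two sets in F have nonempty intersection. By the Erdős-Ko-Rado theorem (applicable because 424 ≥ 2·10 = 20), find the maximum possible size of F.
max |F| = C(423, 9) = 1096702816352712140

The Erdős-Ko-Rado theorem states: for n ≥ 2k, an intersecting family of k-subsets of an n-element set has size at most C(n − 1, k − 1), with equality for 'star' families {A ⊆ [n] : |A| = k, i ∈ A} (fix an element i). For n = 424, k = 10: C(423, 9) = 1096702816352712140.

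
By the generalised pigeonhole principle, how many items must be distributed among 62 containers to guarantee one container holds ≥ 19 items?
n = (19 − 1)·62 + 1 = 1117

By the generalised pigeonhole principle, to guarantee some box contains ≥ r objects we need more than (r − 1) · k objects total. Threshold: n = (r − 1) · k + 1. With r = 19 and k = 62: n = 18 · 62 + 1 = 1116 + 1 = 1117. For n = 1116 = 18 · 62, we can put exactly 18 objects in every box, avoiding 19 in any single one — so 1117 is tight.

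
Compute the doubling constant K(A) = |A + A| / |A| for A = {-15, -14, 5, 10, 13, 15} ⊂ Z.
K = |A + A| / |A| = 20/6 = 10/3

Enumerate A + A = {a + b : a, b ∈ A}. With |A| = 6, there are |A|^2 = 36 ordered sum pairs; collecting distinct values, A + A = {-30, -29, -28, -10, -9, -5, -4, -2, -1, 0, 1, 10, 15, 18, 20, 23, 25, 26, 28, 30}, so |A + A| = 20. Thus K = 20/6 = 10/3. For comparison, the minimum possible |A + A| over all 6-element sets is 2·6 − 1 = 11 (so min K = 11/6), attained only by arithmetic progressions.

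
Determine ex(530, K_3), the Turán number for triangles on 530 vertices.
ex(530, K_3) = ⌊530^2/4⌋ = 70225

Mantel (1907): a triangle-free graph on n vertices has at most ⌊n^2/4⌋ edges, with equality for the complete bipartite graph K_{⌊n/2⌋, ⌈n/2⌉}. For n = 530: ⌊530^2/4⌋ = ⌊280900/4⌋ = 70225. The extremal graph is K_{265, 265}, which has 265·265 = 70225 edges.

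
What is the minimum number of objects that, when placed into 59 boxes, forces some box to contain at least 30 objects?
n = (30 − 1)·59 + 1 = 1712

By the generalised pigeonhole principle, to guarantee some box contains ≥ r objects we need more than (r − 1) · k objects total. Threshold: n = (r − 1) · k + 1. With r = 30 and k = 59: n = 29 · 59 + 1 = 1711 + 1 = 1712. For n = 1711 = 29 · 59, we can put exactly 29 objects in every box, avoiding 30 in any single one — so 1712 is tight.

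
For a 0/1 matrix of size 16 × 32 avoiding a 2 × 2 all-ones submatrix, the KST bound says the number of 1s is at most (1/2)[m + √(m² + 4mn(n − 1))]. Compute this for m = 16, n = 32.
z(16, 32; 2, 2) ≤ (1/2)[16 + √(16² + 4·16·32·31)] = (1/2)[16 + √63744] = 134.2379

Kővári–Sós–Turán: let r_1, ..., r_16 be the row sums and z = Σ r_i the total number of 1s. Each pair of columns can share at most one row with both entries 1 (else a 2×2 all-ones block appears), so Σ_i C(r_i, 2) ≤ C(32, 2) = 496. By convexity Σ_i C(r_i, 2) ≥ 16·C(z/16, 2) = z(z − 16)/(2·16), giving z² − 16z − 16·32·31 ≤ 0 and hence z ≤ (1/2)[16 + √(256 + 4·15872)] = (1/2)[16 + √63744] ≈ (1/2)(16 + 252.4757) = 134.2379.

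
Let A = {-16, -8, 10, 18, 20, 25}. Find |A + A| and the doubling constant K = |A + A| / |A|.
K = |A + A| / |A| = 20/6 = 10/3

Enumerate A + A = {a + b : a, b ∈ A}. With |A| = 6, there are |A|^2 = 36 ordered sum pairs; collecting distinct values, A + A = {-32, -24, -16, -6, 2, 4, 9, 10, 12, 17, 20, 28, 30, 35, 36, 38, 40, 43, 45, 50}, so |A + A| = 20. Thus K = 20/6 = 10/3. For comparison, the minimum possible |A + A| over all 6-element sets is 2·6 − 1 = 11 (so min K = 11/6), attained only by arithmetic progressions.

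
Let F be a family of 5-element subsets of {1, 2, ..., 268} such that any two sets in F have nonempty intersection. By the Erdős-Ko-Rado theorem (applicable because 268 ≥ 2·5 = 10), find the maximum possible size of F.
max |F| = C(267, 4) = 207029130

Erdős-Ko-Rado (1961): when n ≥ 2k, max |F| = C(n−1, k−1). The bound is attained by the star {A : i ∈ A} for any fixed i ∈ [n]. Here C(268−1, 5−1) = C(267, 4) = 207029130.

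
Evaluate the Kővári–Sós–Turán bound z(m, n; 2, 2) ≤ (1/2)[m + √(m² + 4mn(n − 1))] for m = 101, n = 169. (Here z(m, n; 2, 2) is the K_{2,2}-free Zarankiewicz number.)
z(101, 169; 2, 2) ≤ (1/2)[101 + √(101² + 4·101·169·168)] = (1/2)[101 + √11480569] = 1744.6494

Kővári–Sós–Turán: let r_1, ..., r_101 be the row sums and z = Σ r_i the total number of 1s. Each pair of columns can share at most one row with both entries 1 (else a 2×2 all-ones block appears), so Σ_i C(r_i, 2) ≤ C(169, 2) = 14196. By convexity Σ_i C(r_i, 2) ≥ 101·C(z/101, 2) = z(z − 101)/(2·101), giving z² − 101z − 101·169·168 ≤ 0 and hence z ≤ (1/2)[101 + √(10201 + 4·2867592)] = (1/2)[101 + √11480569] ≈ (1/2)(101 + 3388.2988) = 1744.6494.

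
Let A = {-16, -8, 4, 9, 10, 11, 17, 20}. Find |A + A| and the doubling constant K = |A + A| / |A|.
K = |A + A| / |A| = 33/8

Enumerate A + A = {a + b : a, b ∈ A}. With |A| = 8, there are |A|^2 = 64 ordered sum pairs; collecting distinct values, A + A = {-32, -24, -16, -12, -7, -6, -5, -4, 1, 2, 3, 4, 8, 9, 12, 13, 14, 15, 18, 19, 20, 21, 22, 24, 26, 27, 28, 29, 30, 31, 34, 37, 40}, so |A + A| = 33. Thus K = 33/8. For comparison, the minimum possible |A + A| over all 8-element sets is 2·8 − 1 = 15 (so min K = 15/8), attained only by arithmetic progressions.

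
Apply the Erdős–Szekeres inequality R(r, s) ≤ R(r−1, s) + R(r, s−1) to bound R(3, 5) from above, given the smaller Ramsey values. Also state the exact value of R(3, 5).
R(3, 5) ≤ R(2, 5) + R(3, 4) = 5 + 9 = 14; exact value R(3, 5) = 14.

The Erdős–Szekeres recurrence R(r, s) ≤ R(r−1, s) + R(r, s−1) applied to (r, s) = (3, 5) gives
  R(3, 5) ≤ R(2, 5) + R(3, 4) = 5 + 9 = 14.
(Recall R(2, k) = k and R is symmetric.) Here the recurrence bound is tight: a matching lower-bound construction on K_{13} shows R(3, 5) > 13, so R(3, 5) = 14 exactly.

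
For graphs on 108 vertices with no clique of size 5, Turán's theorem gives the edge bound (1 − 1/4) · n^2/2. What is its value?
Turán density bound = (3/4) · 108^2/2 = 4374

Turán's theorem: ex(n, K_{r+1}) is achieved by the complete r-partite Turán graph T(n, r) with parts as balanced as possible, and is at most (1 − 1/r) · n^2/2. For r = 4, n = 108: the density bound is (3/4) · 11664/2 = 4374. Since 4 ∣ 108, the Turán graph T(108, 4) has parts of equal size 27, and its edge count e(T(108, 4)) = 4374 attains the density bound exactly.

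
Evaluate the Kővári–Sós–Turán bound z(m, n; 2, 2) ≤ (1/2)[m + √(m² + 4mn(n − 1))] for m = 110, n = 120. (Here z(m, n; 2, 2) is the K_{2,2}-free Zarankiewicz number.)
z(110, 120; 2, 2) ≤ (1/2)[110 + √(110² + 4·110·120·119)] = (1/2)[110 + √6295300] = 1309.5218

Kővári–Sós–Turán: let r_1, ..., r_110 be the row sums and z = Σ r_i the total number of 1s. Each pair of columns can share at most one row with both entries 1 (else a 2×2 all-ones block appears), so Σ_i C(r_i, 2) ≤ C(120, 2) = 7140. By convexity Σ_i C(r_i, 2) ≥ 110·C(z/110, 2) = z(z − 110)/(2·110), giving z² − 110z − 110·120·119 ≤ 0 and hence z ≤ (1/2)[110 + √(12100 + 4·1570800)] = (1/2)[110 + √6295300] ≈ (1/2)(110 + 2509.0436) = 1309.5218.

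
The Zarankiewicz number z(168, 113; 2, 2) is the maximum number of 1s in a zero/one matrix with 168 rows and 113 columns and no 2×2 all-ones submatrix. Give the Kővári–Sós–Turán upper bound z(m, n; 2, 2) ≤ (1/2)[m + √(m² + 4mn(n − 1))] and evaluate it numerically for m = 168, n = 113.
z(168, 113; 2, 2) ≤ (1/2)[168 + √(168² + 4·168·113·112)] = (1/2)[168 + √8533056] = 1544.5698

Kővári–Sós–Turán: let r_1, ..., r_168 be the row sums and z = Σ r_i the total number of 1s. Each pair of columns can share at most one row with both entries 1 (else a 2×2 all-ones block appears), so Σ_i C(r_i, 2) ≤ C(113, 2) = 6328. By convexity Σ_i C(r_i, 2) ≥ 168·C(z/168, 2) = z(z − 168)/(2·168), giving z² − 168z − 168·113·112 ≤ 0 and hence z ≤ (1/2)[168 + √(28224 + 4·2126208)] = (1/2)[168 + √8533056] ≈ (1/2)(168 + 2921.1395) = 1544.5698.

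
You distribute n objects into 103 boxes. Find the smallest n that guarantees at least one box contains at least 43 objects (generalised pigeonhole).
n = (43 − 1)·103 + 1 = 4327

By the generalised pigeonhole principle, to guarantee some box contains ≥ r objects we need more than (r − 1) · k objects total. Threshold: n = (r − 1) · k + 1. With r = 43 and k = 103: n = 42 · 103 + 1 = 4326 + 1 = 4327. For n = 4326 = 42 · 103, we can put exactly 42 objects in every box, avoiding 43 in any single one — so 4327 is tight.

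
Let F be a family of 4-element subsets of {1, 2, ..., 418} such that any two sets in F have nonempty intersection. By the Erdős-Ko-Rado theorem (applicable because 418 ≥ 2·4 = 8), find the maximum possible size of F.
max |F| = C(417, 3) = 11998480

The Erdős-Ko-Rado theorem states: for n ≥ 2k, an intersecting family of k-subsets of an n-element set has size at most C(n − 1, k − 1), with equality for 'star' families {A ⊆ [n] : |A| = k, i ∈ A} (fix an element i). For n = 418, k = 4: C(417, 3) = 11998480.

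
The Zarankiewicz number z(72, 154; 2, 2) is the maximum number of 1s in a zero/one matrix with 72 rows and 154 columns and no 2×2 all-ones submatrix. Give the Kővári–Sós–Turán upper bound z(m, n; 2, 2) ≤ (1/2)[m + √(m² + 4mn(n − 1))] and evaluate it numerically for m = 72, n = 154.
z(72, 154; 2, 2) ≤ (1/2)[72 + √(72² + 4·72·154·153)] = (1/2)[72 + √6791040] = 1338.9812

Kővári–Sós–Turán: let r_1, ..., r_72 be the row sums and z = Σ r_i the total number of 1s. Each pair of columns can share at most one row with both entries 1 (else a 2×2 all-ones block appears), so Σ_i C(r_i, 2) ≤ C(154, 2) = 11781. By convexity Σ_i C(r_i, 2) ≥ 72·C(z/72, 2) = z(z − 72)/(2·72), giving z² − 72z − 72·154·153 ≤ 0 and hence z ≤ (1/2)[72 + √(5184 + 4·1696464)] = (1/2)[72 + √6791040] ≈ (1/2)(72 + 2605.9624) = 1338.9812.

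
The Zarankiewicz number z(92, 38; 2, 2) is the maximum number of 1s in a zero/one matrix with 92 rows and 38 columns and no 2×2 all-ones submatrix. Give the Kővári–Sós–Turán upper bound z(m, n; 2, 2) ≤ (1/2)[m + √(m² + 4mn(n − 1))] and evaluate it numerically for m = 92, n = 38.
z(92, 38; 2, 2) ≤ (1/2)[92 + √(92² + 4·92·38·37)] = (1/2)[92 + √525872] = 408.5852

Kővári–Sós–Turán: let r_1, ..., r_92 be the row sums and z = Σ r_i the total number of 1s. Each pair of columns can share at most one row with both entries 1 (else a 2×2 all-ones block appears), so Σ_i C(r_i, 2) ≤ C(38, 2) = 703. By convexity Σ_i C(r_i, 2) ≥ 92·C(z/92, 2) = z(z − 92)/(2·92), giving z² − 92z − 92·38·37 ≤ 0 and hence z ≤ (1/2)[92 + √(8464 + 4·129352)] = (1/2)[92 + √525872] ≈ (1/2)(92 + 725.1703) = 408.5852.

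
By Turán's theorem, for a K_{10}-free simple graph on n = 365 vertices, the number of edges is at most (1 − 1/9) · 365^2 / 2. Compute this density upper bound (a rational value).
Turán density bound = (8/9) · 365^2/2 = 532900/9 ≈ 59211.1111

Turán's theorem: ex(n, K_{r+1}) is achieved by the complete r-partite Turán graph T(n, r) with parts as balanced as possible, and is at most (1 − 1/r) · n^2/2. For r = 9, n = 365: the density bound is (8/9) · 133225/2 = 532900/9 ≈ 59211.1111. The integer-valued extremum is e(T(365, 9)) = 59210, which is strictly less than the density bound 532900/9 since 9 ∤ 365 (the parts of T(365, 9) cannot all be equal).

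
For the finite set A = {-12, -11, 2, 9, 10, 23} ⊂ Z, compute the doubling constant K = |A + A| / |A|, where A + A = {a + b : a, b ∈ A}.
K = |A + A| / |A| = 18/6 = 3

Enumerate A + A = {a + b : a, b ∈ A}. With |A| = 6, there are |A|^2 = 36 ordered sum pairs; collecting distinct values, A + A = {-24, -23, -22, -10, -9, -3, -2, -1, 4, 11, 12, 18, 19, 20, 25, 32, 33, 46}, so |A + A| = 18. Thus K = 18/6 = 3. For comparison, the minimum possible |A + A| over all 6-element sets is 2·6 − 1 = 11 (so min K = 11/6), attained only by arithmetic progressions.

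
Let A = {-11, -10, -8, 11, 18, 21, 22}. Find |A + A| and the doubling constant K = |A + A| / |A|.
K = |A + A| / |A| = 26/7

Enumerate A + A = {a + b : a, b ∈ A}. With |A| = 7, there are |A|^2 = 49 ordered sum pairs; collecting distinct values, A + A = {-22, -21, -20, -19, -18, -16, 0, 1, 3, 7, 8, 10, 11, 12, 13, 14, 22, 29, 32, 33, 36, 39, 40, 42, 43, 44}, so |A + A| = 26. Thus K = 26/7. For comparison, the minimum possible |A + A| over all 7-element sets is 2·7 − 1 = 13 (so min K = 13/7), attained only by arithmetic progressions.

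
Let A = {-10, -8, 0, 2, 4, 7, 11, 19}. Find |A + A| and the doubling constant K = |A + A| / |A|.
K = |A + A| / |A| = 30/8 = 15/4

Enumerate A + A = {a + b : a, b ∈ A}. With |A| = 8, there are |A|^2 = 64 ordered sum pairs; collecting distinct values, A + A = {-20, -18, -16, -10, -8, -6, -4, -3, -1, 0, 1, 2, 3, 4, 6, 7, 8, 9, 11, 13, 14, 15, 18, 19, 21, 22, 23, 26, 30, 38}, so |A + A| = 30. Thus K = 30/8 = 15/4. For comparison, the minimum possible |A + A| over all 8-element sets is 2·8 − 1 = 15 (so min K = 15/8), attained only by arithmetic progressions.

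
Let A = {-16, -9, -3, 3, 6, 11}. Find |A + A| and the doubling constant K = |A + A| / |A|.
K = |A + A| / |A| = 20/6 = 10/3

Enumerate A + A = {a + b : a, b ∈ A}. With |A| = 6, there are |A|^2 = 36 ordered sum pairs; collecting distinct values, A + A = {-32, -25, -19, -18, -13, -12, -10, -6, -5, -3, 0, 2, 3, 6, 8, 9, 12, 14, 17, 22}, so |A + A| = 20. Thus K = 20/6 = 10/3. For comparison, the minimum possible |A + A| over all 6-element sets is 2·6 − 1 = 11 (so min K = 11/6), attained only by arithmetic progressions.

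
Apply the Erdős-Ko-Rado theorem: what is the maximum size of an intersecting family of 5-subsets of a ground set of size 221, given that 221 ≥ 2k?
max |F| = C(220, 4) = 94966795

Erdős-Ko-Rado (1961): when n ≥ 2k, max |F| = C(n−1, k−1). The bound is attained by the star {A : i ∈ A} for any fixed i ∈ [n]. Here C(221−1, 5−1) = C(220, 4) = 94966795.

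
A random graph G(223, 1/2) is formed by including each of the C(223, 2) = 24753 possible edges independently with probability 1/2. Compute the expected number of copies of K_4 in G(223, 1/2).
E[# K_4] = C(223, 4) · (1/2)^C(4, 2) = 100290905 / 2^6 = 1567045.390625

For each 4-subset S of vertices (there are C(223, 4) = 100290905 such S), let X_S = 1 if S induces a K_4 (all C(4, 2) = 6 edges present). Then P(X_S = 1) = (1/2)^6 = 1/64. By linearity of expectation, E[# K_4] = C(223, 4) · (1/2)^6 = 100290905 / 64 = 1567045.390625.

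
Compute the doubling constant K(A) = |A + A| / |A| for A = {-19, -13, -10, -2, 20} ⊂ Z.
K = |A + A| / |A| = 15/5 = 3

Enumerate A + A = {a + b : a, b ∈ A}. With |A| = 5, there are |A|^2 = 25 ordered sum pairs; collecting distinct values, A + A = {-38, -32, -29, -26, -23, -21, -20, -15, -12, -4, 1, 7, 10, 18, 40}, so |A + A| = 15. Thus K = 15/5 = 3. For comparison, the minimum possible |A + A| over all 5-element sets is 2·5 − 1 = 9 (so min K = 9/5), attained only by arithmetic progressions.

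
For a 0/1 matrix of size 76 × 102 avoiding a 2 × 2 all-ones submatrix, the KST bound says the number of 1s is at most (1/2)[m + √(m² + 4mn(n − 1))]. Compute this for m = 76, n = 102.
z(76, 102; 2, 2) ≤ (1/2)[76 + √(76² + 4·76·102·101)] = (1/2)[76 + √3137584] = 923.6613

Kővári–Sós–Turán: let r_1, ..., r_76 be the row sums and z = Σ r_i the total number of 1s. Each pair of columns can share at most one row with both entries 1 (else a 2×2 all-ones block appears), so Σ_i C(r_i, 2) ≤ C(102, 2) = 5151. By convexity Σ_i C(r_i, 2) ≥ 76·C(z/76, 2) = z(z − 76)/(2·76), giving z² − 76z − 76·102·101 ≤ 0 and hence z ≤ (1/2)[76 + √(5776 + 4·782952)] = (1/2)[76 + √3137584] ≈ (1/2)(76 + 1771.3227) = 923.6613.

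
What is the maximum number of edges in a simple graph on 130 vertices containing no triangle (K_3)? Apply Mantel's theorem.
ex(130, K_3) = ⌊130^2/4⌋ = 4225

Mantel (1907): a triangle-free graph on n vertices has at most ⌊n^2/4⌋ edges, with equality for the complete bipartite graph K_{⌊n/2⌋, ⌈n/2⌉}. For n = 130: ⌊130^2/4⌋ = ⌊16900/4⌋ = 4225. The extremal graph is K_{65, 65}, which has 65·65 = 4225 edges.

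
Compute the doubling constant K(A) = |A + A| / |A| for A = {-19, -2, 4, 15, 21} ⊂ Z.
K = |A + A| / |A| = 12/5

Enumerate A + A = {a + b : a, b ∈ A}. With |A| = 5, there are |A|^2 = 25 ordered sum pairs; collecting distinct values, A + A = {-38, -21, -15, -4, 2, 8, 13, 19, 25, 30, 36, 42}, so |A + A| = 12. Thus K = 12/5. For comparison, the minimum possible |A + A| over all 5-element sets is 2·5 − 1 = 9 (so min K = 9/5), attained only by arithmetic progressions.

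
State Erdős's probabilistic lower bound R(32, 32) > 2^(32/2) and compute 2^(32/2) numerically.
2^(32/2) = 65536; so R(32, 32) > 65536

Colour each edge of K_n uniformly at random with red/blue. The expected number of monochromatic K_32 is C(n, 32) · 2 · 2^(−C(32,2)). If C(n, 32) · 2^(1 − C(32,2)) < 1, then with positive probability no monochromatic K_32 exists, so R(32, 32) > n. The standard estimate C(n, 32) ≤ n^32/32! shows this inequality holds whenever n ≤ 2^(32/2) (since 32! · 2^(C(32,2) − 1) > 2^(32^2/2) ≥ n^32). Hence R(32, 32) > 2^(32/2) = 65536.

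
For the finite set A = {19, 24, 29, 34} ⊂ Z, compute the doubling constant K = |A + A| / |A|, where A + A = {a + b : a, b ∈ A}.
K = |A + A| / |A| = 7/4

Enumerate A + A = {a + b : a, b ∈ A}. With |A| = 4, there are |A|^2 = 16 ordered sum pairs; collecting distinct values, A + A = {38, 43, 48, 53, 58, 63, 68}, so |A + A| = 7. Thus K = 7/4. Here |A + A| = 2|A| − 1 = 7, the minimum possible — so K = 7/4 is minimal, which holds iff A is an arithmetic progression.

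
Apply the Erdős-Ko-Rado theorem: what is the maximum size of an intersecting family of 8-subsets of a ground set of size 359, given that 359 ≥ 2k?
max |F| = C(358, 7) = 140967724113568

The Erdős-Ko-Rado theorem states: for n ≥ 2k, an intersecting family of k-subsets of an n-element set has size at most C(n − 1, k − 1), with equality for 'star' families {A ⊆ [n] : |A| = k, i ∈ A} (fix an element i). For n = 359, k = 8: C(358, 7) = 140967724113568.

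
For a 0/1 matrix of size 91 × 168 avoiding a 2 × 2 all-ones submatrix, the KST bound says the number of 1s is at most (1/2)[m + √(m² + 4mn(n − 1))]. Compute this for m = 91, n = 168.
z(91, 168; 2, 2) ≤ (1/2)[91 + √(91² + 4·91·168·167)] = (1/2)[91 + √10220665] = 1643.9887

Kővári–Sós–Turán: let r_1, ..., r_91 be the row sums and z = Σ r_i the total number of 1s. Each pair of columns can share at most one row with both entries 1 (else a 2×2 all-ones block appears), so Σ_i C(r_i, 2) ≤ C(168, 2) = 14028. By convexity Σ_i C(r_i, 2) ≥ 91·C(z/91, 2) = z(z − 91)/(2·91), giving z² − 91z − 91·168·167 ≤ 0 and hence z ≤ (1/2)[91 + √(8281 + 4·2553096)] = (1/2)[91 + √10220665] ≈ (1/2)(91 + 3196.9775) = 1643.9887.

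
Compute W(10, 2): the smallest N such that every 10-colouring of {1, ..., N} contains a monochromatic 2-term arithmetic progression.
W(10, 2) = 10 + 1 = 11

A 2-term AP is any pair of integers, so a monochromatic 2-AP exists iff some colour is used at least twice. With 10 colours, the colouring i ↦ i on {1, ..., 10} uses each colour once, avoiding any monochromatic pair, so W(10, 2) > 10. For {1, ..., 11}, pigeonhole forces two integers of the same colour, which form a monochromatic 2-AP. Hence W(10, 2) = 11.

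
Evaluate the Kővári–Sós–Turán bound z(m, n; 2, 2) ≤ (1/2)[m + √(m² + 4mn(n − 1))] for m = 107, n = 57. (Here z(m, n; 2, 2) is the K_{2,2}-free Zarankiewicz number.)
z(107, 57; 2, 2) ≤ (1/2)[107 + √(107² + 4·107·57·56)] = (1/2)[107 + √1377625] = 640.3614

Kővári–Sós–Turán: let r_1, ..., r_107 be the row sums and z = Σ r_i the total number of 1s. Each pair of columns can share at most one row with both entries 1 (else a 2×2 all-ones block appears), so Σ_i C(r_i, 2) ≤ C(57, 2) = 1596. By convexity Σ_i C(r_i, 2) ≥ 107·C(z/107, 2) = z(z − 107)/(2·107), giving z² − 107z − 107·57·56 ≤ 0 and hence z ≤ (1/2)[107 + √(11449 + 4·341544)] = (1/2)[107 + √1377625] ≈ (1/2)(107 + 1173.7227) = 640.3614.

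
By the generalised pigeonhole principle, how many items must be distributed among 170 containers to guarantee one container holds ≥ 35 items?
n = (35 − 1)·170 + 1 = 5781

By the generalised pigeonhole principle, to guarantee some box contains ≥ r objects we need more than (r − 1) · k objects total. Threshold: n = (r − 1) · k + 1. With r = 35 and k = 170: n = 34 · 170 + 1 = 5780 + 1 = 5781. For n = 5780 = 34 · 170, we can put exactly 34 objects in every box, avoiding 35 in any single one — so 5781 is tight.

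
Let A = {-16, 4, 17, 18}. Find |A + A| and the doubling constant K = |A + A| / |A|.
K = |A + A| / |A| = 10/4 = 5/2

Enumerate A + A = {a + b : a, b ∈ A}. With |A| = 4, there are |A|^2 = 16 ordered sum pairs; collecting distinct values, A + A = {-32, -12, 1, 2, 8, 21, 22, 34, 35, 36}, so |A + A| = 10. Thus K = 10/4 = 5/2. For comparison, the minimum possible |A + A| over all 4-element sets is 2·4 − 1 = 7 (so min K = 7/4), attained only by arithmetic progressions.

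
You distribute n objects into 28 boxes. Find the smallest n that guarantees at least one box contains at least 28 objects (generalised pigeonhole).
n = (28 − 1)·28 + 1 = 757

By the generalised pigeonhole principle, to guarantee some box contains ≥ r objects we need more than (r − 1) · k objects total. Threshold: n = (r − 1) · k + 1. With r = 28 and k = 28: n = 27 · 28 + 1 = 756 + 1 = 757. For n = 756 = 27 · 28, we can put exactly 27 objects in every box, avoiding 28 in any single one — so 757 is tight.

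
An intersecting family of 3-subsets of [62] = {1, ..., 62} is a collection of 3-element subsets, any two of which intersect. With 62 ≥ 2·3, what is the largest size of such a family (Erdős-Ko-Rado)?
max |F| = C(61, 2) = 1830

Erdős-Ko-Rado (1961): when n ≥ 2k, max |F| = C(n−1, k−1). The bound is attained by the star {A : i ∈ A} for any fixed i ∈ [n]. Here C(62−1, 3−1) = C(61, 2) = 1830.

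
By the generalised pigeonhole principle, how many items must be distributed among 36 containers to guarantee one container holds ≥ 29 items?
n = (29 − 1)·36 + 1 = 1009

By the generalised pigeonhole principle, to guarantee some box contains ≥ r objects we need more than (r − 1) · k objects total. Threshold: n = (r − 1) · k + 1. With r = 29 and k = 36: n = 28 · 36 + 1 = 1008 + 1 = 1009. For n = 1008 = 28 · 36, we can put exactly 28 objects in every box, avoiding 29 in any single one — so 1009 is tight.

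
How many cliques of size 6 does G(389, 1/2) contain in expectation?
E[# K_6] = C(389, 6) · (1/2)^C(6, 2) = 4629552932928 / 2^15 = 72336764577/512 ≈ 141282743.314453

For each 6-subset S of vertices (there are C(389, 6) = 4629552932928 such S), let X_S = 1 if S induces a K_6 (all C(6, 2) = 15 edges present). Then P(X_S = 1) = (1/2)^15 = 1/32768. By linearity of expectation, E[# K_6] = C(389, 6) · (1/2)^15 = 4629552932928 / 32768 = 72336764577/512 ≈ 141282743.314453.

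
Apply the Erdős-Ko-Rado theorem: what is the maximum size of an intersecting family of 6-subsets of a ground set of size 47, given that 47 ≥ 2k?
max |F| = C(46, 5) = 1370754

The Erdős-Ko-Rado theorem states: for n ≥ 2k, an intersecting family of k-subsets of an n-element set has size at most C(n − 1, k − 1), with equality for 'star' families {A ⊆ [n] : |A| = k, i ∈ A} (fix an element i). For n = 47, k = 6: C(46, 5) = 1370754.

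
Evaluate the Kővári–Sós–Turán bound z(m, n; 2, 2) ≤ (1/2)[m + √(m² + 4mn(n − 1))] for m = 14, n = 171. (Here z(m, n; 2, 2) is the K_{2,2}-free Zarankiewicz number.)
z(14, 171; 2, 2) ≤ (1/2)[14 + √(14² + 4·14·171·170)] = (1/2)[14 + √1628116] = 644.9882

Kővári–Sós–Turán: let r_1, ..., r_14 be the row sums and z = Σ r_i the total number of 1s. Each pair of columns can share at most one row with both entries 1 (else a 2×2 all-ones block appears), so Σ_i C(r_i, 2) ≤ C(171, 2) = 14535. By convexity Σ_i C(r_i, 2) ≥ 14·C(z/14, 2) = z(z − 14)/(2·14), giving z² − 14z − 14·171·170 ≤ 0 and hence z ≤ (1/2)[14 + √(196 + 4·406980)] = (1/2)[14 + √1628116] ≈ (1/2)(14 + 1275.9765) = 644.9882.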